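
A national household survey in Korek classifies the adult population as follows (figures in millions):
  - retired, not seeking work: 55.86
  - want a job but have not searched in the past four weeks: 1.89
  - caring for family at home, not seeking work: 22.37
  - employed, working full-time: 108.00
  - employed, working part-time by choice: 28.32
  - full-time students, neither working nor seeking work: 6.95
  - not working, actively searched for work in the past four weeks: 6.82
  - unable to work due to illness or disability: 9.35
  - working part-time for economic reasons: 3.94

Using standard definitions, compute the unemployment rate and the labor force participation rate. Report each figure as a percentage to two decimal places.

Employed = 108.00 + 28.32 + 3.94 = 140.26 million (anyone who worked, including part-time for economic reasons, counts as employed).
Unemployed = 6.82 million.
Labor force = 140.26 + 6.82 = 147.08 million.
Not in labor force = 55.86 + 1.89 + 22.37 + 6.95 + 9.35 = 96.42 million (those not working and not actively searching are outside the labor force — including those who want a job but have given up searching).
Civilian working-age population = 147.08 + 96.42 = 243.50 million.
Unemployment rate = 6.82 / 147.08 = 4.64%.
Labor force participation rate = 147.08 / 243.50 = 60.40%.

Unemployment rate ≈ 4.64%; labor force participation rate ≈ 60.40%.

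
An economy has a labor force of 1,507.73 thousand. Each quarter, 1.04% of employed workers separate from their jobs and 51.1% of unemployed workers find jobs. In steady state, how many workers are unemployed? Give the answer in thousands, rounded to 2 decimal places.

Steady-state unemployment rate u* = s/(s+f) = 1.04/(1.04+51.1) = 0.019946.
Unemployed = u* × labor force = 0.019946 × 1,507.73 ≈ 30.07 thousand.

About 30.07 thousand are unemployed in steady state.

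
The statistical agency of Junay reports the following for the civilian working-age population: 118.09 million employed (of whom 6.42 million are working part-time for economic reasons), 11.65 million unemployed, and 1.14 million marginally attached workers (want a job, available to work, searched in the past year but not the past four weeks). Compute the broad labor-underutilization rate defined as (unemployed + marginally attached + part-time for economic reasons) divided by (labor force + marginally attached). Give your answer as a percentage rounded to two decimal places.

Broad underutilization rate ≈ 14.68%.

Labor force = 118.09 + 11.65 = 129.74 million.
Numerator = 11.65 + 1.14 + 6.42 = 19.21 million.
Denominator = 129.74 + 1.14 = 130.88 million.
Broad rate = 19.21 / 130.88 = 14.68%.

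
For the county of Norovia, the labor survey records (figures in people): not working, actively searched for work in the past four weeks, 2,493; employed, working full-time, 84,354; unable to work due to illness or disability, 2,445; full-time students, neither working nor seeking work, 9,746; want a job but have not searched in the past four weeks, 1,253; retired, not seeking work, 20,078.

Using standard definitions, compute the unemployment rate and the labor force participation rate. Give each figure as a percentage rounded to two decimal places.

Employed = 84,354.
Unemployed = 2,493.
Labor force = 84,354 + 2,493 = 86,847.
Not in labor force = 2,445 + 9,746 + 1,253 + 20,078 = 33,522 (those not working and not actively searching are outside the labor force — including those who want a job but have given up searching).
Civilian working-age population = 86,847 + 33,522 = 120,369.
Unemployment rate = 2,493 / 86,847 = 2.87%.
Labor force participation rate = 86,847 / 120,369 = 72.15%.

Unemployment rate ≈ 2.87%; labor force participation rate ≈ 72.15%.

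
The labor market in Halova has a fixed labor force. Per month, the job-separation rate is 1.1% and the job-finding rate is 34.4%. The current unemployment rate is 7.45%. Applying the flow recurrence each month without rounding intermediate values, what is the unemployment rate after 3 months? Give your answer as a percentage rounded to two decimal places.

Unemployment rate after three months ≈ 4.27%.

With a fixed labor force, u_{t+1} = u_t + s·(1−u_t) − f·u_t = u_t·(1−s−f) + s.
Here 1−s−f = 0.645 and s = 0.011.
u_1 = 0.074500 × 0.645 + 0.011 = 0.059052.
u_2 = 0.059052 × 0.645 + 0.011 = 0.049089.
u_3 = 0.049089 × 0.645 + 0.011 = 0.042662.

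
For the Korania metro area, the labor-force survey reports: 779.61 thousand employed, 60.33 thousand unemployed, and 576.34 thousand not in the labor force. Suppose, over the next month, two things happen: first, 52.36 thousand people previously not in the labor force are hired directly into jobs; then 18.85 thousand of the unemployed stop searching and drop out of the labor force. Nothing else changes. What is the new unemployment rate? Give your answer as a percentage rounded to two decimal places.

New unemployment rate ≈ 4.75%.

Initially, labor force = 779.61 + 60.33 = 839.94 thousand, so u = 60.33/839.94 = 7.18%.
After the first change, employed and labor force both rise by 52.36; unemployed unchanged → E = 831.97, U = 60.33, labor force = 892.30 thousand.
After the second change, unemployed and labor force both fall by 18.85 → E = 831.97, U = 41.48, labor force = 873.45 thousand.
New unemployment rate = 41.48 / 873.45 = 4.75%.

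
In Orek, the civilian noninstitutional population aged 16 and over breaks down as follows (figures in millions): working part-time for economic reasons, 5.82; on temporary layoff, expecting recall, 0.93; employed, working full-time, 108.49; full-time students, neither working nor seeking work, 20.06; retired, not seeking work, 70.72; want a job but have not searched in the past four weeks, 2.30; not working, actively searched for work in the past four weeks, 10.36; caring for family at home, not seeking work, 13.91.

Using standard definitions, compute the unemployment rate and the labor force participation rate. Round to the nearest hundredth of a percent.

Unemployment rate ≈ 8.99%; labor force participation rate ≈ 54.00%.

Employed = 5.82 + 108.49 = 114.31 million (anyone who worked, including part-time for economic reasons, counts as employed).
Unemployed = 0.93 + 10.36 = 11.29 million (jobless and actively searching, or on temporary layoff).
Labor force = 114.31 + 11.29 = 125.60 million.
Not in labor force = 20.06 + 70.72 + 2.30 + 13.91 = 106.99 million (those not working and not actively searching are outside the labor force — including those who want a job but have given up searching).
Civilian working-age population = 125.60 + 106.99 = 232.59 million.
Unemployment rate = 11.29 / 125.60 = 8.99%.
Labor force participation rate = 125.60 / 232.59 = 54.00%.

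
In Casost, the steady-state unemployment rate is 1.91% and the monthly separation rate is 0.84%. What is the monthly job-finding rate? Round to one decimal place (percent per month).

Job-finding rate ≈ 43.1% per month.

From u* = s/(s+f): f = s·(1−u)/u.
f = 0.84 × (1 − 0.0191) / 0.0191 = 0.8240 / 0.0191 ≈ 43.1% per month.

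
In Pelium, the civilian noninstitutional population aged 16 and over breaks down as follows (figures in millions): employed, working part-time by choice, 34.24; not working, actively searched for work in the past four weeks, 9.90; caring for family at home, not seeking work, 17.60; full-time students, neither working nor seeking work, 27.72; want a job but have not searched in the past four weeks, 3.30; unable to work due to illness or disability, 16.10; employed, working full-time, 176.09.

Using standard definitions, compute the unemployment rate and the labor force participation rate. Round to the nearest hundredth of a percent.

Employed = 34.24 + 176.09 = 210.33 million.
Unemployed = 9.90 million.
Labor force = 210.33 + 9.90 = 220.23 million.
Not in labor force = 17.60 + 27.72 + 3.30 + 16.10 = 64.72 million (those not working and not actively searching are outside the labor force — including those who want a job but have given up searching).
Civilian working-age population = 220.23 + 64.72 = 284.95 million.
Unemployment rate = 9.90 / 220.23 = 4.50%.
Labor force participation rate = 220.23 / 284.95 = 77.29%.

Unemployment rate ≈ 4.50%; labor force participation rate ≈ 77.29%.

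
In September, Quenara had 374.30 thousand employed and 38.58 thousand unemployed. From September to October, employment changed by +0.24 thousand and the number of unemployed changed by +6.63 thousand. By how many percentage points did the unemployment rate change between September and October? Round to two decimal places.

The unemployment rate changed by +1.43 percentage points.

September: labor force = 374.30 + 38.58 = 412.88; u = 38.58/412.88 = 9.34%.
October: labor force = 374.54 + 45.21 = 419.75; u = 45.21/419.75 = 10.77%.
Change = 10.77% − 9.34% = +1.43 pp.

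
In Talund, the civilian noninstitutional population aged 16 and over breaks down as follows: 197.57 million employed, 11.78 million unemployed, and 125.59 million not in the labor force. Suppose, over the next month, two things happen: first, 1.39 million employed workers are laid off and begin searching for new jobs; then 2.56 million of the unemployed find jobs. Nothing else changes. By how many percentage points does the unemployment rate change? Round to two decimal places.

The unemployment rate changes by −0.56 percentage points.

Initially, labor force = 197.57 + 11.78 = 209.35 million, so u = 11.78/209.35 = 5.63%.
After the first change, employed falls and unemployed rises by 1.39; labor force unchanged → E = 196.18, U = 13.17, labor force = 209.35 million.
After the second change, unemployed falls and employed rises by 2.56; labor force unchanged → E = 198.74, U = 10.61, labor force = 209.35 million.
New unemployment rate = 10.61 / 209.35 = 5.07%.
Change = 5.07% − 5.63% = −0.56 percentage points.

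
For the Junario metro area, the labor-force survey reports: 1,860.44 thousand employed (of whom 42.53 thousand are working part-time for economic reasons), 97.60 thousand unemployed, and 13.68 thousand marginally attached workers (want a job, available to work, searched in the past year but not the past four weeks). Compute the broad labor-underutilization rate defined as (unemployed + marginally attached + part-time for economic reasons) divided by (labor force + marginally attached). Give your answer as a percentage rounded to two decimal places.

Labor force = 1,860.44 + 97.60 = 1,958.04 thousand.
Numerator = 97.60 + 13.68 + 42.53 = 153.81 thousand.
Denominator = 1,958.04 + 13.68 = 1,971.72 thousand.
Broad rate = 153.81 / 1,971.72 = 7.80%.

Broad underutilization rate ≈ 7.80%.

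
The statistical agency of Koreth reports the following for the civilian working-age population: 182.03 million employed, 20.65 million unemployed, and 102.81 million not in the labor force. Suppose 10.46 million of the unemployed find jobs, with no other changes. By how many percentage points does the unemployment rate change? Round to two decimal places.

Initially, labor force = 182.03 + 20.65 = 202.68 million, so u = 20.65/202.68 = 10.19%.
After the change, unemployed falls and employed rises by 10.46; labor force unchanged → E = 192.49, U = 10.19, labor force = 202.68 million.
New unemployment rate = 10.19 / 202.68 = 5.03%.
Change = 5.03% − 10.19% = −5.16 percentage points.

The unemployment rate changes by −5.16 percentage points.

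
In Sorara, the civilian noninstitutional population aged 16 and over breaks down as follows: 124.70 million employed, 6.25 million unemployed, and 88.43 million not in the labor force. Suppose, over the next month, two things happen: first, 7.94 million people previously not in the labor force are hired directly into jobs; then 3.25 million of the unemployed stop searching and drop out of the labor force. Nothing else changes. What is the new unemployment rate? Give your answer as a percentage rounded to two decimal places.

New unemployment rate ≈ 2.21%.

Initially, labor force = 124.70 + 6.25 = 130.95 million, so u = 6.25/130.95 = 4.77%.
After the first change, employed and labor force both rise by 7.94; unemployed unchanged → E = 132.64, U = 6.25, labor force = 138.89 million.
After the second change, unemployed and labor force both fall by 3.25 → E = 132.64, U = 3.00, labor force = 135.64 million.
New unemployment rate = 3.00 / 135.64 = 2.21%.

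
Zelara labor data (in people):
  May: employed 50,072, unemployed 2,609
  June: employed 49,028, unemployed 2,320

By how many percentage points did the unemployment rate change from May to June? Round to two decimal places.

The unemployment rate changed by −0.43 percentage points.

May: labor force = 50,072 + 2,609 = 52,681; u = 2,609/52,681 = 4.95%.
June: labor force = 49,028 + 2,320 = 51,348; u = 2,320/51,348 = 4.52%.
Change = 4.52% − 4.95% = −0.43 pp.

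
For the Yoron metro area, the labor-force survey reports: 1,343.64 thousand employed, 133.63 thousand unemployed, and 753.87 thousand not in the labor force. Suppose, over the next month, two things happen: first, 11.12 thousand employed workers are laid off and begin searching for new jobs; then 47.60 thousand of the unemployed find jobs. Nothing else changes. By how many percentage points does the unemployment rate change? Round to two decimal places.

The unemployment rate changes by −2.47 percentage points.

Initially, labor force = 1,343.64 + 133.63 = 1,477.27 thousand, so u = 133.63/1,477.27 = 9.05%.
After the first change, employed falls and unemployed rises by 11.12; labor force unchanged → E = 1,332.52, U = 144.75, labor force = 1,477.27 thousand.
After the second change, unemployed falls and employed rises by 47.60; labor force unchanged → E = 1,380.12, U = 97.15, labor force = 1,477.27 thousand.
New unemployment rate = 97.15 / 1,477.27 = 6.58%.
Change = 6.58% − 9.05% = −2.47 percentage points.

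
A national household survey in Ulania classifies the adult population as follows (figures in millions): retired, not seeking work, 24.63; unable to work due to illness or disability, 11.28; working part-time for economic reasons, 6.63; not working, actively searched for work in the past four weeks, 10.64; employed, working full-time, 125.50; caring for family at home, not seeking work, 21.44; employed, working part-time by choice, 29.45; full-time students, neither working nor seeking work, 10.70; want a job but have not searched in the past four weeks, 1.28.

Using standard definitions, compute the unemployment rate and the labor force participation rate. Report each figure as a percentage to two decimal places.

Employed = 6.63 + 125.50 + 29.45 = 161.58 million (anyone who worked, including part-time for economic reasons, counts as employed).
Unemployed = 10.64 million.
Labor force = 161.58 + 10.64 = 172.22 million.
Not in labor force = 24.63 + 11.28 + 21.44 + 10.70 + 1.28 = 69.33 million (those not working and not actively searching are outside the labor force — including those who want a job but have given up searching).
Civilian working-age population = 172.22 + 69.33 = 241.55 million.
Unemployment rate = 10.64 / 172.22 = 6.18%.
Labor force participation rate = 172.22 / 241.55 = 71.30%.

Unemployment rate ≈ 6.18%; labor force participation rate ≈ 71.30%.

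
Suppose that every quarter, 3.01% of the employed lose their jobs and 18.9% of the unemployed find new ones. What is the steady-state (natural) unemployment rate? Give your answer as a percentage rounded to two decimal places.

Steady-state unemployment rate ≈ 13.74%.

At steady state the flows balance: s·E = f·U, so U/(E+U) = s/(s+f).
u* = 3.01 / (3.01 + 18.9) = 3.01 / 21.91 = 13.74%.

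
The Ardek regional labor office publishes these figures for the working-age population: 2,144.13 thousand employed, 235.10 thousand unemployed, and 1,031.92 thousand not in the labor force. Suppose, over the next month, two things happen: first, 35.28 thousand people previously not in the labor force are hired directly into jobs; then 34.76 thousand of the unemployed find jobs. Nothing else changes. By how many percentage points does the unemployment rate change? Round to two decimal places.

Initially, labor force = 2,144.13 + 235.10 = 2,379.23 thousand, so u = 235.10/2,379.23 = 9.88%.
After the first change, employed and labor force both rise by 35.28; unemployed unchanged → E = 2,179.41, U = 235.10, labor force = 2,414.51 thousand.
After the second change, unemployed falls and employed rises by 34.76; labor force unchanged → E = 2,214.17, U = 200.34, labor force = 2,414.51 thousand.
New unemployment rate = 200.34 / 2,414.51 = 8.30%.
Change = 8.30% − 9.88% = −1.58 percentage points.

The unemployment rate changes by −1.58 percentage points.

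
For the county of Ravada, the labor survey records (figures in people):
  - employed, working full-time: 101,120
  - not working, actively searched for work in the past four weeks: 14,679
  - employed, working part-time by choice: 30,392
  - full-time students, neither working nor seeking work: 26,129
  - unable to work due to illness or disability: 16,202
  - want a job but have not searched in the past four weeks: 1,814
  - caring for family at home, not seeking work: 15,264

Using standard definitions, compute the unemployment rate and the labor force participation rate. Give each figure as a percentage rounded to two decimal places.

Employed = 101,120 + 30,392 = 131,512.
Unemployed = 14,679.
Labor force = 131,512 + 14,679 = 146,191.
Not in labor force = 26,129 + 16,202 + 1,814 + 15,264 = 59,409 (those not working and not actively searching are outside the labor force — including those who want a job but have given up searching).
Civilian working-age population = 146,191 + 59,409 = 205,600.
Unemployment rate = 14,679 / 146,191 = 10.04%.
Labor force participation rate = 146,191 / 205,600 = 71.10%.

Unemployment rate ≈ 10.04%; labor force participation rate ≈ 71.10%.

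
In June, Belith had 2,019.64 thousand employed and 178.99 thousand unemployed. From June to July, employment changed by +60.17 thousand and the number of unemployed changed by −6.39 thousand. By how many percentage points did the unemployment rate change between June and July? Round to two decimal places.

June: labor force = 2,019.64 + 178.99 = 2,198.63; u = 178.99/2,198.63 = 8.14%.
July: labor force = 2,079.81 + 172.60 = 2,252.41; u = 172.60/2,252.41 = 7.66%.
Change = 7.66% − 8.14% = −0.48 pp.

The unemployment rate changed by −0.48 percentage points.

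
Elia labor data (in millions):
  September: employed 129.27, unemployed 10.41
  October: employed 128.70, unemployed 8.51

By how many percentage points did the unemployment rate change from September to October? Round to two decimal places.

September: labor force = 129.27 + 10.41 = 139.68; u = 10.41/139.68 = 7.45%.
October: labor force = 128.70 + 8.51 = 137.21; u = 8.51/137.21 = 6.20%.
Change = 6.20% − 7.45% = −1.25 pp.

The unemployment rate changed by −1.25 percentage points.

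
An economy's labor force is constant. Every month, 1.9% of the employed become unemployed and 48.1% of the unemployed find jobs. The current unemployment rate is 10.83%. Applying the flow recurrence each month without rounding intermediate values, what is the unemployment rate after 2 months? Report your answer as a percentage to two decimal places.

With a fixed labor force, u_{t+1} = u_t + s·(1−u_t) − f·u_t = u_t·(1−s−f) + s.
Here 1−s−f = 0.500 and s = 0.019.
u_1 = 0.108300 × 0.500 + 0.019 = 0.073150.
u_2 = 0.073150 × 0.500 + 0.019 = 0.055575.

Unemployment rate after two months ≈ 5.56%.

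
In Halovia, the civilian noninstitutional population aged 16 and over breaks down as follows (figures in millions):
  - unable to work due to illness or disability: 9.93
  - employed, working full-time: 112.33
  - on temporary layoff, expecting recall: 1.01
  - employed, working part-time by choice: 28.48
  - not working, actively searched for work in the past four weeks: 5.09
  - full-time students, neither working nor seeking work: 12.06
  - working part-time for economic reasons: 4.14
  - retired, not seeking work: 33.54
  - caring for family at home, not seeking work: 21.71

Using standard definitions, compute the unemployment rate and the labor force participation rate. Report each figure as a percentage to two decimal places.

Employed = 112.33 + 28.48 + 4.14 = 144.95 million (anyone who worked, including part-time for economic reasons, counts as employed).
Unemployed = 1.01 + 5.09 = 6.10 million (jobless and actively searching, or on temporary layoff).
Labor force = 144.95 + 6.10 = 151.05 million.
Not in labor force = 9.93 + 12.06 + 33.54 + 21.71 = 77.24 million (those not working and not actively searching are outside the labor force).
Civilian working-age population = 151.05 + 77.24 = 228.29 million.
Unemployment rate = 6.10 / 151.05 = 4.04%.
Labor force participation rate = 151.05 / 228.29 = 66.17%.

Unemployment rate ≈ 4.04%; labor force participation rate ≈ 66.17%.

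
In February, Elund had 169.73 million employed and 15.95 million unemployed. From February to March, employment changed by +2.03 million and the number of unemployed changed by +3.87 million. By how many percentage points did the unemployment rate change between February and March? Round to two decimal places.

February: labor force = 169.73 + 15.95 = 185.68; u = 15.95/185.68 = 8.59%.
March: labor force = 171.76 + 19.82 = 191.58; u = 19.82/191.58 = 10.35%.
Change = 10.35% − 8.59% = +1.76 pp.

The unemployment rate changed by +1.76 percentage points.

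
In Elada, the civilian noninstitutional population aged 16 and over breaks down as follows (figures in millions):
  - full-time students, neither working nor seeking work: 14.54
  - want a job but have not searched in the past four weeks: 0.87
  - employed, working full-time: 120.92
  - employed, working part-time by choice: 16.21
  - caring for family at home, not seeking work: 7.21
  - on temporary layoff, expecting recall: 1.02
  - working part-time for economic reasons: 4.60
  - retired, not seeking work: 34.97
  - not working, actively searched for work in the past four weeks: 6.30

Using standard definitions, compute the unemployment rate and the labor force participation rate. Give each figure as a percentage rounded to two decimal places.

Employed = 120.92 + 16.21 + 4.60 = 141.73 million (anyone who worked, including part-time for economic reasons, counts as employed).
Unemployed = 1.02 + 6.30 = 7.32 million (jobless and actively searching, or on temporary layoff).
Labor force = 141.73 + 7.32 = 149.05 million.
Not in labor force = 14.54 + 0.87 + 7.21 + 34.97 = 57.59 million (those not working and not actively searching are outside the labor force — including those who want a job but have given up searching).
Civilian working-age population = 149.05 + 57.59 = 206.64 million.
Unemployment rate = 7.32 / 149.05 = 4.91%.
Labor force participation rate = 149.05 / 206.64 = 72.13%.

Unemployment rate ≈ 4.91%; labor force participation rate ≈ 72.13%.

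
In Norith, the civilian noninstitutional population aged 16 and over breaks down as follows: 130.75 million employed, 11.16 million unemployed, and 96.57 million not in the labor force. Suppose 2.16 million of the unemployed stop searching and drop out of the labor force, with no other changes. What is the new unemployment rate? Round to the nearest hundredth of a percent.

New unemployment rate ≈ 6.44%.

Initially, labor force = 130.75 + 11.16 = 141.91 million, so u = 11.16/141.91 = 7.86%.
After the change, unemployed and labor force both fall by 2.16 → E = 130.75, U = 9.00, labor force = 139.75 million.
New unemployment rate = 9.00 / 139.75 = 6.44%.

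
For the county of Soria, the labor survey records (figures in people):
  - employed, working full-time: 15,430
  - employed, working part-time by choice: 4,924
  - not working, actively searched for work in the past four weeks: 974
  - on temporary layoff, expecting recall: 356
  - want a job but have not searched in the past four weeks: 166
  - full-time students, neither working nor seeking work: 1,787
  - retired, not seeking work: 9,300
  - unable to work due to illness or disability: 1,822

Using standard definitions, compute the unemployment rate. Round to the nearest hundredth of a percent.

Unemployment rate ≈ 6.13%.

Employed = 15,430 + 4,924 = 20,354.
Unemployed = 974 + 356 = 1,330 (jobless and actively searching, or on temporary layoff).
Labor force = 20,354 + 1,330 = 21,684.
Unemployment rate = 1,330 / 21,684 = 6.13%.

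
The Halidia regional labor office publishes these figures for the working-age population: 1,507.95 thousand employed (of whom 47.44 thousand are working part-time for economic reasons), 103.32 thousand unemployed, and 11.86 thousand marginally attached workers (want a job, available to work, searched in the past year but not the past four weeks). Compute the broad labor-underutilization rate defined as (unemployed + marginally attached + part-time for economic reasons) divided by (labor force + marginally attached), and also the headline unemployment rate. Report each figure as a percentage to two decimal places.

Labor force = 1,507.95 + 103.32 = 1,611.27 thousand.
Numerator = 103.32 + 11.86 + 47.44 = 162.62 thousand.
Denominator = 1,611.27 + 11.86 = 1,623.13 thousand.
Broad rate = 162.62 / 1,623.13 = 10.02%.
Headline unemployment rate = 103.32 / 1,611.27 = 6.41%.

Broad underutilization rate ≈ 10.02%; headline unemployment rate ≈ 6.41%.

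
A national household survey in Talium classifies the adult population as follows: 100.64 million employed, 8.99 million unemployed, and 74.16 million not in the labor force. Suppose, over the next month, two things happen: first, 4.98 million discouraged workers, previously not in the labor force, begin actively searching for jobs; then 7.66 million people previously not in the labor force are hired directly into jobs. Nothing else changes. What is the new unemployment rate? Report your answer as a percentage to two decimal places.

New unemployment rate ≈ 11.43%.

Initially, labor force = 100.64 + 8.99 = 109.63 million, so u = 8.99/109.63 = 8.20%.
After the first change, unemployed and labor force both rise by 4.98 → E = 100.64, U = 13.97, labor force = 114.61 million.
After the second change, employed and labor force both rise by 7.66; unemployed unchanged → E = 108.30, U = 13.97, labor force = 122.27 million.
New unemployment rate = 13.97 / 122.27 = 11.43%.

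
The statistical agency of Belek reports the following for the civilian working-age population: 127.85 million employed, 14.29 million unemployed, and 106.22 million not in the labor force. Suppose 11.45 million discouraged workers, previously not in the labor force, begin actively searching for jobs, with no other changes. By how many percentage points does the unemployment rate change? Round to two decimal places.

The unemployment rate changes by +6.71 percentage points.

Initially, labor force = 127.85 + 14.29 = 142.14 million, so u = 14.29/142.14 = 10.05%.
After the change, unemployed and labor force both rise by 11.45 → E = 127.85, U = 25.74, labor force = 153.59 million.
New unemployment rate = 25.74 / 153.59 = 16.76%.
Change = 16.76% − 10.05% = +6.71 percentage points.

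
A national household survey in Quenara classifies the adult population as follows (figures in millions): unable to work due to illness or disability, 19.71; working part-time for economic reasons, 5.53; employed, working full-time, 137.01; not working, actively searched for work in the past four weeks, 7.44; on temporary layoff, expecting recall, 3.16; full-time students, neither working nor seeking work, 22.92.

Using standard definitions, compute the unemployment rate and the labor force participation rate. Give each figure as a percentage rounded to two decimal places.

Employed = 5.53 + 137.01 = 142.54 million (anyone who worked, including part-time for economic reasons, counts as employed).
Unemployed = 7.44 + 3.16 = 10.60 million (jobless and actively searching, or on temporary layoff).
Labor force = 142.54 + 10.60 = 153.14 million.
Not in labor force = 19.71 + 22.92 = 42.63 million (those not working and not actively searching are outside the labor force).
Civilian working-age population = 153.14 + 42.63 = 195.77 million.
Unemployment rate = 10.60 / 153.14 = 6.92%.
Labor force participation rate = 153.14 / 195.77 = 78.22%.

Unemployment rate ≈ 6.92%; labor force participation rate ≈ 78.22%.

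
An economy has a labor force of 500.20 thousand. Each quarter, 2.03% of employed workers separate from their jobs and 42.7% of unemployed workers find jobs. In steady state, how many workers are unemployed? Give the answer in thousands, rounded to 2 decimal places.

About 22.70 thousand are unemployed in steady state.

Steady-state unemployment rate u* = s/(s+f) = 2.03/(2.03+42.7) = 0.045383.
Unemployed = u* × labor force = 0.045383 × 500.20 ≈ 22.70 thousand.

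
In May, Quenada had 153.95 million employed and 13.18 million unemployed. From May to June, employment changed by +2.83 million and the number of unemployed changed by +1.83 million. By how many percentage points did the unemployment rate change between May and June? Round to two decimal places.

May: labor force = 153.95 + 13.18 = 167.13; u = 13.18/167.13 = 7.89%.
June: labor force = 156.78 + 15.01 = 171.79; u = 15.01/171.79 = 8.74%.
Change = 8.74% − 7.89% = +0.85 pp.

The unemployment rate changed by +0.85 percentage points.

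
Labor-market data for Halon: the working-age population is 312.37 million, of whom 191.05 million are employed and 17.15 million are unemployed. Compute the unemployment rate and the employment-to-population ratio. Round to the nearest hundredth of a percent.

Unemployment rate ≈ 8.24%; employment-population ratio ≈ 61.16%.

Labor force = employed + unemployed = 191.05 + 17.15 = 208.20 million.
Unemployment rate = 17.15 / 208.20 = 8.24%.
Employment-population ratio = 191.05 / 312.37 = 61.16%.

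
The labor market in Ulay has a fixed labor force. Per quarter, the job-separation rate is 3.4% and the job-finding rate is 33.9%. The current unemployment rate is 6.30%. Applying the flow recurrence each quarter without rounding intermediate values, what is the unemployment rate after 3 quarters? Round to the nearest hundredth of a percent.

With a fixed labor force, u_{t+1} = u_t + s·(1−u_t) − f·u_t = u_t·(1−s−f) + s.
Here 1−s−f = 0.627 and s = 0.034.
u_1 = 0.063000 × 0.627 + 0.034 = 0.073501.
u_2 = 0.073501 × 0.627 + 0.034 = 0.080085.
u_3 = 0.080085 × 0.627 + 0.034 = 0.084213.

Unemployment rate after three quarters ≈ 8.42%.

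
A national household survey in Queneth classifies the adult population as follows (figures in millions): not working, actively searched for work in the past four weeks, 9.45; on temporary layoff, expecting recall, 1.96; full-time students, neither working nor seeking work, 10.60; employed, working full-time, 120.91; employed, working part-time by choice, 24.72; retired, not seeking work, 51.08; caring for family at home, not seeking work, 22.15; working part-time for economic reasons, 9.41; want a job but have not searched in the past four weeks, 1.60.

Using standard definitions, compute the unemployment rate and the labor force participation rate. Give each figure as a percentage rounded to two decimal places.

Unemployment rate ≈ 6.85%; labor force participation rate ≈ 66.08%.

Employed = 120.91 + 24.72 + 9.41 = 155.04 million (anyone who worked, including part-time for economic reasons, counts as employed).
Unemployed = 9.45 + 1.96 = 11.41 million (jobless and actively searching, or on temporary layoff).
Labor force = 155.04 + 11.41 = 166.45 million.
Not in labor force = 10.60 + 51.08 + 22.15 + 1.60 = 85.43 million (those not working and not actively searching are outside the labor force — including those who want a job but have given up searching).
Civilian working-age population = 166.45 + 85.43 = 251.88 million.
Unemployment rate = 11.41 / 166.45 = 6.85%.
Labor force participation rate = 166.45 / 251.88 = 66.08%.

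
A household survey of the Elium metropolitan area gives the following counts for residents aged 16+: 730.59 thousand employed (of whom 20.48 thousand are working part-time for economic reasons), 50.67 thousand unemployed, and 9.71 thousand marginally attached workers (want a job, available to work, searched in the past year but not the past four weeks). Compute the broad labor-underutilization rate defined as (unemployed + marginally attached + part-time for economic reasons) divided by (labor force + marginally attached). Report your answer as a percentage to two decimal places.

Labor force = 730.59 + 50.67 = 781.26 thousand.
Numerator = 50.67 + 9.71 + 20.48 = 80.86 thousand.
Denominator = 781.26 + 9.71 = 790.97 thousand.
Broad rate = 80.86 / 790.97 = 10.22%.

Broad underutilization rate ≈ 10.22%.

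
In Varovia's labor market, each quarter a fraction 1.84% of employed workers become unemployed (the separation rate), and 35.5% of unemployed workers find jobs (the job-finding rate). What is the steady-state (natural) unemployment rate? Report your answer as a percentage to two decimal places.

Steady-state unemployment rate ≈ 4.93%.

At steady state the flows balance: s·E = f·U, so U/(E+U) = s/(s+f).
u* = 1.84 / (1.84 + 35.5) = 1.84 / 37.34 = 4.93%.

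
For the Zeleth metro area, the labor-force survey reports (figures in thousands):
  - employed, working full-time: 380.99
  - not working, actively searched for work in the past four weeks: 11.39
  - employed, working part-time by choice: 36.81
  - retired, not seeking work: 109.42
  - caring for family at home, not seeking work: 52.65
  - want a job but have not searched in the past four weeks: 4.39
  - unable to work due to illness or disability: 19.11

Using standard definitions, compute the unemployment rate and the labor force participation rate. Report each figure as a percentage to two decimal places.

Unemployment rate ≈ 2.65%; labor force participation rate ≈ 69.81%.

Employed = 380.99 + 36.81 = 417.80 thousand.
Unemployed = 11.39 thousand.
Labor force = 417.80 + 11.39 = 429.19 thousand.
Not in labor force = 109.42 + 52.65 + 4.39 + 19.11 = 185.57 thousand (those not working and not actively searching are outside the labor force — including those who want a job but have given up searching).
Civilian working-age population = 429.19 + 185.57 = 614.76 thousand.
Unemployment rate = 11.39 / 429.19 = 2.65%.
Labor force participation rate = 429.19 / 614.76 = 69.81%.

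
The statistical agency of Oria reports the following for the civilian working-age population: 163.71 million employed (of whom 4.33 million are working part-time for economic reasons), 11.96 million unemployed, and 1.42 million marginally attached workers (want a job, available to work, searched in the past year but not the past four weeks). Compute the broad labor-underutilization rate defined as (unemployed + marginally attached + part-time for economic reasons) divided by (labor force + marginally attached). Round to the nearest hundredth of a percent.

Broad underutilization rate ≈ 10.00%.

Labor force = 163.71 + 11.96 = 175.67 million.
Numerator = 11.96 + 1.42 + 4.33 = 17.71 million.
Denominator = 175.67 + 1.42 = 177.09 million.
Broad rate = 17.71 / 177.09 = 10.00%.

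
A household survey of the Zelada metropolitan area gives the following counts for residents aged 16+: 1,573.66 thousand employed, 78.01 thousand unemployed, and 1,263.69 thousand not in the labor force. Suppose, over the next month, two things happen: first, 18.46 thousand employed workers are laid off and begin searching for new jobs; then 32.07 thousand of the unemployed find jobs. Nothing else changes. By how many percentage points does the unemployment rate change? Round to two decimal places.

Initially, labor force = 1,573.66 + 78.01 = 1,651.67 thousand, so u = 78.01/1,651.67 = 4.72%.
After the first change, employed falls and unemployed rises by 18.46; labor force unchanged → E = 1,555.20, U = 96.47, labor force = 1,651.67 thousand.
After the second change, unemployed falls and employed rises by 32.07; labor force unchanged → E = 1,587.27, U = 64.40, labor force = 1,651.67 thousand.
New unemployment rate = 64.40 / 1,651.67 = 3.90%.
Change = 3.90% − 4.72% = −0.82 percentage points.

The unemployment rate changes by −0.82 percentage points.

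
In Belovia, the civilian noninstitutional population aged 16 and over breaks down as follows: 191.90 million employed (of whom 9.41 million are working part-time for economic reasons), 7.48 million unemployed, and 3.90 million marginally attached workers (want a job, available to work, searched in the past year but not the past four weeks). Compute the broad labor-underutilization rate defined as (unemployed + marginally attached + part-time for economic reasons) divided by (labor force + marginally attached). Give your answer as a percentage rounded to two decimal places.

Broad underutilization rate ≈ 10.23%.

Labor force = 191.90 + 7.48 = 199.38 million.
Numerator = 7.48 + 3.90 + 9.41 = 20.79 million.
Denominator = 199.38 + 3.90 = 203.28 million.
Broad rate = 20.79 / 203.28 = 10.23%.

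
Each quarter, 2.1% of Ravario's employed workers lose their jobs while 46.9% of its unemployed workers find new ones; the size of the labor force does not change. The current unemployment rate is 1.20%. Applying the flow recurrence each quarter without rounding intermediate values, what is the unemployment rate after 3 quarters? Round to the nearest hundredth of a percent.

Unemployment rate after three quarters ≈ 3.88%.

With a fixed labor force, u_{t+1} = u_t + s·(1−u_t) − f·u_t = u_t·(1−s−f) + s.
Here 1−s−f = 0.510 and s = 0.021.
u_1 = 0.012000 × 0.510 + 0.021 = 0.027120.
u_2 = 0.027120 × 0.510 + 0.021 = 0.034831.
u_3 = 0.034831 × 0.510 + 0.021 = 0.038764.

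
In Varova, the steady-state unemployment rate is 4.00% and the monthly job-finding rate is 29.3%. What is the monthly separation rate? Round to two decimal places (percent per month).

Separation rate ≈ 1.22% per month.

From u* = s/(s+f): s = u·f/(1−u).
s = 0.0400 × 29.3 / (1 − 0.0400) = 1.1720 / 0.9600 ≈ 1.22% per month.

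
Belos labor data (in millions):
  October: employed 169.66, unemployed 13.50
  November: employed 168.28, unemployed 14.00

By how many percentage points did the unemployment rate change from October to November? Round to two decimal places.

The unemployment rate changed by +0.31 percentage points.

October: labor force = 169.66 + 13.50 = 183.16; u = 13.50/183.16 = 7.37%.
November: labor force = 168.28 + 14.00 = 182.28; u = 14.00/182.28 = 7.68%.
Change = 7.68% − 7.37% = +0.31 pp.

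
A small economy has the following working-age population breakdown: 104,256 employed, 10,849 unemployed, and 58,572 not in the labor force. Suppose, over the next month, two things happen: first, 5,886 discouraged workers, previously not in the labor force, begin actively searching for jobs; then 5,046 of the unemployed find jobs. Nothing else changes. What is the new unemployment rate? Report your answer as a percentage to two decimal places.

New unemployment rate ≈ 9.66%.

Initially, labor force = 104,256 + 10,849 = 115,105, so u = 10,849/115,105 = 9.43%.
After the first change, unemployed and labor force both rise by 5,886 → E = 104,256, U = 16,735, labor force = 120,991.
After the second change, unemployed falls and employed rises by 5,046; labor force unchanged → E = 109,302, U = 11,689, labor force = 120,991.
New unemployment rate = 11,689 / 120,991 = 9.66%.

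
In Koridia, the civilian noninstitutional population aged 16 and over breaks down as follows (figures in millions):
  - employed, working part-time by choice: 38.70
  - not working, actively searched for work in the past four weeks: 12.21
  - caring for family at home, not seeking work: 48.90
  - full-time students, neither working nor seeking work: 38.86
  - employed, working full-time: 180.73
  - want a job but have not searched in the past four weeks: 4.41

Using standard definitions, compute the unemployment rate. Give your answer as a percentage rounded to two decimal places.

Unemployment rate ≈ 5.27%.

Employed = 38.70 + 180.73 = 219.43 million.
Unemployed = 12.21 million.
Labor force = 219.43 + 12.21 = 231.64 million.
Unemployment rate = 12.21 / 231.64 = 5.27%.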